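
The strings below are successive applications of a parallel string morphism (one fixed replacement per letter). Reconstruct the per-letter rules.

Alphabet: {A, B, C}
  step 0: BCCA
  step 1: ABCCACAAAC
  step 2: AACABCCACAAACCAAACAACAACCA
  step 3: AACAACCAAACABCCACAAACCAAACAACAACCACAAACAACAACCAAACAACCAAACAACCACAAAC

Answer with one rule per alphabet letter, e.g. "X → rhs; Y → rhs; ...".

  step 2 ⇒ step 3: AACABCCACAAACCAAACAACAACCA ⇒ AAC·AAC·CA·AAC·ABC·CA·CA·AAC·CA·AAC·AAC·AAC·CA·CA·AAC·AAC·AAC·CA·AAC·AAC·CA·AAC·AAC·CA·CA·AAC
    A ↦ AAC
    B ↦ ABC
    C ↦ CA

A->AAC, B->ABC, C->CA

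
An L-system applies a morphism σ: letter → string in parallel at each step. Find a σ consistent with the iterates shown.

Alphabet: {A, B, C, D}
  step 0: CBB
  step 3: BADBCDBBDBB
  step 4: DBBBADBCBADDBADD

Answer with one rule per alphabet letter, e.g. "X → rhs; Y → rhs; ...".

A->BB, B->D, C->BC, D->BA

  step 3 ⇒ step 4: BADBCDBBDBB ⇒ D·BB·BA·D·BC·BA·D·D·BA·D·D
    A ↦ BB
    B ↦ D
    C ↦ BC
    D ↦ BA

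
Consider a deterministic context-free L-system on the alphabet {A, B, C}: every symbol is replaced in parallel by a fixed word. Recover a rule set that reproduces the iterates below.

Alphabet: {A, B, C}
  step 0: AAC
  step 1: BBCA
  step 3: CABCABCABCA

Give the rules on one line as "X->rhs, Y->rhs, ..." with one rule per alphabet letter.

  step 0 ⇒ step 1: AAC ⇒ B·B·CA
    A ↦ B
    C ↦ CA
    B ↦ CA  (constrained at step 1)

A->B, B->CA, C->CA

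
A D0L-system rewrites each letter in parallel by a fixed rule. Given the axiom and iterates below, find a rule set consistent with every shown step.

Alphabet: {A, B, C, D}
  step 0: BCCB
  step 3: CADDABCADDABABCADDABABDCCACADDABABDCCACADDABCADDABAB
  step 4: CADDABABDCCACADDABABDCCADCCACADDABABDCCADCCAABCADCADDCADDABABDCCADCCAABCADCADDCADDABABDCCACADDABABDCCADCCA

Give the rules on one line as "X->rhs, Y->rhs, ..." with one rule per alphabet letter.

  step 3 ⇒ step 4: CADDABCADDABABCADDABABDCCACADDABABDCCACADDABCADDABAB ⇒ CAD·D·AB·AB·D·CCA·CAD·D·AB·AB·D·CCA·D·CCA·CAD·D·AB·AB·D·CCA·D·CCA·AB·CAD·CAD·D·CAD·D·AB·AB·D·CCA·D·CCA·AB·CAD·CAD·D·CAD·D·AB·AB·D·CCA·CAD·D·AB·AB·D·CCA·D·CCA
    A ↦ D
    B ↦ CCA
    C ↦ CAD
    D ↦ AB

A->D, B->CCA, C->CAD, D->AB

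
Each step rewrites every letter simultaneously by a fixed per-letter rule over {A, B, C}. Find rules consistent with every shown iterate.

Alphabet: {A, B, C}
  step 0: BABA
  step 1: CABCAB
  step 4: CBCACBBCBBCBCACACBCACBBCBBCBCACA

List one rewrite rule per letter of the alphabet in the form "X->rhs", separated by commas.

  step 0 ⇒ step 1: BABA ⇒ CA·B·CA·B
    A ↦ B
    B ↦ CA
    C ↦ CB  (constrained at step 1)

A->B, B->CA, C->CB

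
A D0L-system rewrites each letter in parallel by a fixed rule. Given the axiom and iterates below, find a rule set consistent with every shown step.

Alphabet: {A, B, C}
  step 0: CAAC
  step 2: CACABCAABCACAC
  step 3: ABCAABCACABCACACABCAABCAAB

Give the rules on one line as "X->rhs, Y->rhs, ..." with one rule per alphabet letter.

A->CA, B->C, C->AB

  step 2 ⇒ step 3: CACABCAABCACAC ⇒ AB·CA·AB·CA·C·AB·CA·CA·C·AB·CA·AB·CA·AB
    A ↦ CA
    B ↦ C
    C ↦ AB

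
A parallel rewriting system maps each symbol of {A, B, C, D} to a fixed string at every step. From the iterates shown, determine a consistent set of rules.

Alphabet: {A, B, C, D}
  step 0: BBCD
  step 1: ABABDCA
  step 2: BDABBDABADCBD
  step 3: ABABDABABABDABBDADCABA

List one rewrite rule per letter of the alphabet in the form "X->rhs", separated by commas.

A->BD, B->AB, C->DC, D->A

  step 2 ⇒ step 3: BDABBDABADCBD ⇒ AB·A·BD·AB·AB·A·BD·AB·BD·A·DC·AB·A
    A ↦ BD
    B ↦ AB
    C ↦ DC
    D ↦ A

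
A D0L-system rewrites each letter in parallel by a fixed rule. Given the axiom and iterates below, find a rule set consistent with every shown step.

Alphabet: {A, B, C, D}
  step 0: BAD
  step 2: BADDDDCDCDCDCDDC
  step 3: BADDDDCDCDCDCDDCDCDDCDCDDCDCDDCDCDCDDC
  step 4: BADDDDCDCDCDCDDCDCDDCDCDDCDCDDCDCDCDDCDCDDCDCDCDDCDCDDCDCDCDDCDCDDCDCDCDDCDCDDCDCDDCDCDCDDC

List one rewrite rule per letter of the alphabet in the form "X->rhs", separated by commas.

A->DD, B->BAD, C->DDC, D->DC

  step 3 ⇒ step 4: BADDDDCDCDCDCDDCDCDDCDCDDCDCDDCDCDCDDC ⇒ BAD·DD·DC·DC·DC·DC·DDC·DC·DDC·DC·DDC·DC·DDC·DC·DC·DDC·DC·DDC·DC·DC·DDC·DC·DDC·DC·DC·DDC·DC·DDC·DC·DC·DDC·DC·DDC·DC·DDC·DC·DC·DDC
    A ↦ DD
    B ↦ BAD
    C ↦ DDC
    D ↦ DC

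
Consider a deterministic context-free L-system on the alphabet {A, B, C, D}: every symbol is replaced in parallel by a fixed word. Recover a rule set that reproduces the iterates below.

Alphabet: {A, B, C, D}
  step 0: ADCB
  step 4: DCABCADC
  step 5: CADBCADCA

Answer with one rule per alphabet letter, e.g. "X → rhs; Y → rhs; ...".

  step 4 ⇒ step 5: DCABCADC ⇒ C·A·D·BC·A·D·C·A
    A ↦ D
    B ↦ BC
    C ↦ A
    D ↦ C

A->D, B->BC, C->A, D->C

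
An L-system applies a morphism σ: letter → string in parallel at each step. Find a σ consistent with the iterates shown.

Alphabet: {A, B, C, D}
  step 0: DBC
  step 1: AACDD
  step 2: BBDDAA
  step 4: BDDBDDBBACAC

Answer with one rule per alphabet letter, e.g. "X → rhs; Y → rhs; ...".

A->B, B->AC, C->DD, D->A

  step 1 ⇒ step 2: AACDD ⇒ B·B·DD·A·A
    A ↦ B
    C ↦ DD
    D ↦ A
  step 0 ⇒ step 1: DBC ⇒ A·AC·DD
    B ↦ AC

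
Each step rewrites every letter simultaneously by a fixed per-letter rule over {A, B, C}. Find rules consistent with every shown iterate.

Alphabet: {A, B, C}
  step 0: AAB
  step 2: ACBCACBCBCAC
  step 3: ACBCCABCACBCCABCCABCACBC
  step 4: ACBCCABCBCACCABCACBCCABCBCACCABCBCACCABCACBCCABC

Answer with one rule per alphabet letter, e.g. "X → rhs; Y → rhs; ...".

  step 3 ⇒ step 4: ACBCCABCACBCCABCCABCACBC ⇒ AC·BC·CA·BC·BC·AC·CA·BC·AC·BC·CA·BC·BC·AC·CA·BC·BC·AC·CA·BC·AC·BC·CA·BC
    A ↦ AC
    B ↦ CA
    C ↦ BC

A->AC, B->CA, C->BC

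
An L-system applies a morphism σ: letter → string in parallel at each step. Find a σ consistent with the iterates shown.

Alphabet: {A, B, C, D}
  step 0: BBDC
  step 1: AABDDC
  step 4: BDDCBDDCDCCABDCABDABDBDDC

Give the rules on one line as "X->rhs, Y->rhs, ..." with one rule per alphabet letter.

A->C, B->A, C->DC, D->BD

  step 0 ⇒ step 1: BBDC ⇒ A·A·BD·DC
    B ↦ A
    C ↦ DC
    D ↦ BD
    A ↦ C  (constrained at step 1)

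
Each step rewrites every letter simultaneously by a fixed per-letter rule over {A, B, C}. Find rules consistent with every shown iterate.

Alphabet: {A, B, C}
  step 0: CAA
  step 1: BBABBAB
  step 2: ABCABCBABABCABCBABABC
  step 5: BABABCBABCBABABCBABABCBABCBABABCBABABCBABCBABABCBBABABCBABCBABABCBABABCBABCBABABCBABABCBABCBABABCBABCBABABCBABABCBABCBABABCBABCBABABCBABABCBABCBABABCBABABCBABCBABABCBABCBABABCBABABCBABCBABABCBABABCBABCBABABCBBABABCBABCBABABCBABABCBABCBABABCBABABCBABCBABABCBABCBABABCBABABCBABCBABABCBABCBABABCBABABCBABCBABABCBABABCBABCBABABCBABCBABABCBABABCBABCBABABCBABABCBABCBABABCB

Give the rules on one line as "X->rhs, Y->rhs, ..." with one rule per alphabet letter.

A->BAB, B->ABC, C->B

  step 1 ⇒ step 2: BBABBAB ⇒ ABC·ABC·BAB·ABC·ABC·BAB·ABC
    A ↦ BAB
    B ↦ ABC
  step 0 ⇒ step 1: CAA ⇒ B·BAB·BAB
    C ↦ B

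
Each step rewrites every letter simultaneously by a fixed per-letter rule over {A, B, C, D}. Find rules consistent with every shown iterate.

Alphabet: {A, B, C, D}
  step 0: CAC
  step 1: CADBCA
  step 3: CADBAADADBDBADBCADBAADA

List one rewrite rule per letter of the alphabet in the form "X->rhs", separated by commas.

  step 0 ⇒ step 1: CAC ⇒ CA·DB·CA
    A ↦ DB
    C ↦ CA
    B ↦ ADA  (constrained at step 1)
    D ↦ A  (constrained at step 1)

A->DB, B->ADA, C->CA, D->A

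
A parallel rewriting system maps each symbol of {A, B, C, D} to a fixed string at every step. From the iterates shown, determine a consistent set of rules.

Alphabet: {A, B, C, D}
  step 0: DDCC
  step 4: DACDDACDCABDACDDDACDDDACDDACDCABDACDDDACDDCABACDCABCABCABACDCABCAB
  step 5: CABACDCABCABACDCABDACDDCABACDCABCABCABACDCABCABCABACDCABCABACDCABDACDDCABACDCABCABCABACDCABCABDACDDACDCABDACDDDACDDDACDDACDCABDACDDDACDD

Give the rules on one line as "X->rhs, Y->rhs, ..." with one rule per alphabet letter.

  step 4 ⇒ step 5: DACDDACDCABDACDDDACDDDACDDACDCABDACDDDACDDCABACDCABCABCABACDCABCAB ⇒ CAB·AC·D·CAB·CAB·AC·D·CAB·D·AC·DD·CAB·AC·D·CAB·CAB·CAB·AC·D·CAB·CAB·CAB·AC·D·CAB·CAB·AC·D·CAB·D·AC·DD·CAB·AC·D·CAB·CAB·CAB·AC·D·CAB·CAB·D·AC·DD·AC·D·CAB·D·AC·DD·D·AC·DD·D·AC·DD·AC·D·CAB·D·AC·DD·D·AC·DD
    A ↦ AC
    B ↦ DD
    C ↦ D
    D ↦ CAB

A->AC, B->DD, C->D, D->CAB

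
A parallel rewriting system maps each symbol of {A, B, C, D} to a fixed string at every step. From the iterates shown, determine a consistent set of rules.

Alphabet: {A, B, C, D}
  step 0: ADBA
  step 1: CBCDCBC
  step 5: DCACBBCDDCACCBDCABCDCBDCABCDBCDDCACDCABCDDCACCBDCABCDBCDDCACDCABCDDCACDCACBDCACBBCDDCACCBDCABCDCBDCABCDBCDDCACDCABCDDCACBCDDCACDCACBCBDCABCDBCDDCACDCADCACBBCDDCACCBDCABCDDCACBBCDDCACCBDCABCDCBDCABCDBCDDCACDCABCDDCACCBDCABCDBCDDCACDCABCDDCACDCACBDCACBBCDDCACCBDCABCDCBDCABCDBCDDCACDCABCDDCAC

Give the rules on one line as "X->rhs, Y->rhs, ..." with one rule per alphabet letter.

  step 0 ⇒ step 1: ADBA ⇒ C·BCD·CB·C
    A ↦ C
    B ↦ CB
    D ↦ BCD
    C ↦ DCA  (constrained at step 1)

A->C, B->CB, C->DCA, D->BCD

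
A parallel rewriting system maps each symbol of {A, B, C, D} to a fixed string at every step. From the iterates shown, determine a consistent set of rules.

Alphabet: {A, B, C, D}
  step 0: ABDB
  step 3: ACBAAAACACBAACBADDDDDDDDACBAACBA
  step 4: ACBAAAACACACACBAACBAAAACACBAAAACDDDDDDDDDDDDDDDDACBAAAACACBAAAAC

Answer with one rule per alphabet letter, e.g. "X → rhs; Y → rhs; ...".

  step 3 ⇒ step 4: ACBAAAACACBAACBADDDDDDDDACBAACBA ⇒ AC·BA·AA·AC·AC·AC·AC·BA·AC·BA·AA·AC·AC·BA·AA·AC·DD·DD·DD·DD·DD·DD·DD·DD·AC·BA·AA·AC·AC·BA·AA·AC
    A ↦ AC
    B ↦ AA
    C ↦ BA
    D ↦ DD

A->AC, B->AA, C->BA, D->DD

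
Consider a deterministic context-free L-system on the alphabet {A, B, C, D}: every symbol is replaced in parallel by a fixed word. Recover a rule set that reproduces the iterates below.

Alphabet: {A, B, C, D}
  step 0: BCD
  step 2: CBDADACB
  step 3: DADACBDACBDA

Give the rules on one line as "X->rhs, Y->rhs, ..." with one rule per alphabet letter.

A->CB, B->A, C->D, D->DA

  step 2 ⇒ step 3: CBDADACB ⇒ D·A·DA·CB·DA·CB·D·A
    A ↦ CB
    B ↦ A
    C ↦ D
    D ↦ DA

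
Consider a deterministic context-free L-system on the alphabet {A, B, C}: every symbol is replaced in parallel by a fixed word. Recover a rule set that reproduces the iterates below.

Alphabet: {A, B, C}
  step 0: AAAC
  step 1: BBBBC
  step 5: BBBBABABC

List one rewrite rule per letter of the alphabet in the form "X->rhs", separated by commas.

A->B, B->A, C->BC

  step 0 ⇒ step 1: AAAC ⇒ B·B·B·BC
    A ↦ B
    C ↦ BC
    B ↦ A  (constrained at step 1)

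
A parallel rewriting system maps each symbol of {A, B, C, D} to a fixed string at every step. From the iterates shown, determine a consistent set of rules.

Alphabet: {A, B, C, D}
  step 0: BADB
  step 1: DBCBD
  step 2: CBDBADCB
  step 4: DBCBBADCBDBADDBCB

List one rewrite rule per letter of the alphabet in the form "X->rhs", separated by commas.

A->B, B->D, C->BA, D->CB

  step 1 ⇒ step 2: DBCBD ⇒ CB·D·BA·D·CB
    B ↦ D
    C ↦ BA
    D ↦ CB
  step 0 ⇒ step 1: BADB ⇒ D·B·CB·D
    A ↦ B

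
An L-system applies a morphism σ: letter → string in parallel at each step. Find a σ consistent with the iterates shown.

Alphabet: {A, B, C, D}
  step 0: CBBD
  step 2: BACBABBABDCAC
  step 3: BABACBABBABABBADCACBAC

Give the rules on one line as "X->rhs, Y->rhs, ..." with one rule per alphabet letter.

  step 2 ⇒ step 3: BACBABBABDCAC ⇒ BA·B·AC·BA·B·BA·BA·B·BA·DC·AC·B·AC
    A ↦ B
    B ↦ BA
    C ↦ AC
    D ↦ DC

A->B, B->BA, C->AC, D->DC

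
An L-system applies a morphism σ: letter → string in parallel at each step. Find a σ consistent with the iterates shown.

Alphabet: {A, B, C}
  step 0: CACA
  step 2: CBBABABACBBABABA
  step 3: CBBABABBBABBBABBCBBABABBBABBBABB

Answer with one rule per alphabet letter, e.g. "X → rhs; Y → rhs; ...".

A->BB, B->BA, C->CB

  step 2 ⇒ step 3: CBBABABACBBABABA ⇒ CB·BA·BA·BB·BA·BB·BA·BB·CB·BA·BA·BB·BA·BB·BA·BB
    A ↦ BB
    B ↦ BA
    C ↦ CB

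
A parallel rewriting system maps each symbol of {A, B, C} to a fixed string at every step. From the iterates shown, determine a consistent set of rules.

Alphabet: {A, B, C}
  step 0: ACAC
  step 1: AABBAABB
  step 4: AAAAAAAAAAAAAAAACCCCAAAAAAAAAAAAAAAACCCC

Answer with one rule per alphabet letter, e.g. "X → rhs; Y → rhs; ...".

A->AA, B->C, C->BB

  step 0 ⇒ step 1: ACAC ⇒ AA·BB·AA·BB
    A ↦ AA
    C ↦ BB
    B ↦ C  (constrained at step 1)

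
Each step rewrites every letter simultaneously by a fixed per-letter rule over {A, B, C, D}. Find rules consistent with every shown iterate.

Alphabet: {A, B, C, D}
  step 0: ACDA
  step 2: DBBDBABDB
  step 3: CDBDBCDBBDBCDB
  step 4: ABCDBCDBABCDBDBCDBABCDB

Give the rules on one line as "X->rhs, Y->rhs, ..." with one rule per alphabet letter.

A->B, B->DB, C->AB, D->C

  step 3 ⇒ step 4: CDBDBCDBBDBCDB ⇒ AB·C·DB·C·DB·AB·C·DB·DB·C·DB·AB·C·DB
    B ↦ DB
    C ↦ AB
    D ↦ C
  step 2 ⇒ step 3: DBBDBABDB ⇒ C·DB·DB·C·DB·B·DB·C·DB
    A ↦ B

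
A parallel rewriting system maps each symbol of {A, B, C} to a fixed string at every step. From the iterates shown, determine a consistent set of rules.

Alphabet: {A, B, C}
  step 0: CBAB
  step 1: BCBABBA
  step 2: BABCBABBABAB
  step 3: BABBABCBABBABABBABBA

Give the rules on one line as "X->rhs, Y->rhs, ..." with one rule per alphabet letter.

A->B, B->BA, C->BC

  step 2 ⇒ step 3: BABCBABBABAB ⇒ BA·B·BA·BC·BA·B·BA·BA·B·BA·B·BA
    A ↦ B
    B ↦ BA
    C ↦ BC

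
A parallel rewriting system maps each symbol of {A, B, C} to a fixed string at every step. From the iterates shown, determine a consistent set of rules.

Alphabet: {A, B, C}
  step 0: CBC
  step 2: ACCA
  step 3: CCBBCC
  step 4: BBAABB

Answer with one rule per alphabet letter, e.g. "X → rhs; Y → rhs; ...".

A->CC, B->A, C->B

  step 3 ⇒ step 4: CCBBCC ⇒ B·B·A·A·B·B
    B ↦ A
    C ↦ B
  step 2 ⇒ step 3: ACCA ⇒ CC·B·B·CC
    A ↦ CC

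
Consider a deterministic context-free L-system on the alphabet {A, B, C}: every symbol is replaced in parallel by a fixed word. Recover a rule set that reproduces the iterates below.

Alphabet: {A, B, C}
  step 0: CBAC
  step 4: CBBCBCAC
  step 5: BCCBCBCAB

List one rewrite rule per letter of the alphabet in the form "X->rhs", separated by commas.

  step 4 ⇒ step 5: CBBCBCAC ⇒ B·C·C·B·C·B·CA·B
    A ↦ CA
    B ↦ C
    C ↦ B

A->CA, B->C, C->B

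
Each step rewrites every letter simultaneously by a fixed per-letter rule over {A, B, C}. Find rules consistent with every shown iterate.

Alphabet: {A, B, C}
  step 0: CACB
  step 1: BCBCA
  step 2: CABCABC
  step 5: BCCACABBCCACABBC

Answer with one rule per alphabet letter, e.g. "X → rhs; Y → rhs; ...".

A->C, B->CA, C->B

  step 1 ⇒ step 2: BCBCA ⇒ CA·B·CA·B·C
    A ↦ C
    B ↦ CA
    C ↦ B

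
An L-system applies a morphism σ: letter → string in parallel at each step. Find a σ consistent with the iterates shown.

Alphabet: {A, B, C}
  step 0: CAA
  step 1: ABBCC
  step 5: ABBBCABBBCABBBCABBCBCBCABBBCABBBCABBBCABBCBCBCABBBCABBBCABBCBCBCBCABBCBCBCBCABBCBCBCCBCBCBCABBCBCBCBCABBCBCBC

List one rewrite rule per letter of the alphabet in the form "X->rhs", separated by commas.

  step 0 ⇒ step 1: CAA ⇒ ABB·C·C
    A ↦ C
    C ↦ ABB
    B ↦ BC  (constrained at step 1)

A->C, B->BC, C->ABB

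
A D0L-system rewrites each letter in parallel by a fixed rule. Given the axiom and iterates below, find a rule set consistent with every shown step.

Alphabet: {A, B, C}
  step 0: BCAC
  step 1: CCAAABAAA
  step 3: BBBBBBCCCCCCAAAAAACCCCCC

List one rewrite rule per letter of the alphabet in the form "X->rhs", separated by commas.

  step 0 ⇒ step 1: BCAC ⇒ CC·AAA·B·AAA
    A ↦ B
    B ↦ CC
    C ↦ AAA

A->B, B->CC, C->AAA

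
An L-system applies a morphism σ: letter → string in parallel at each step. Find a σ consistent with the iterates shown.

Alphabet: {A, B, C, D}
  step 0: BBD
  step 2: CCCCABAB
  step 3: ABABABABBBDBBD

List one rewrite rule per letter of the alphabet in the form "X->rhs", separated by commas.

A->BB, B->D, C->AB, D->CC

  step 2 ⇒ step 3: CCCCABAB ⇒ AB·AB·AB·AB·BB·D·BB·D
    A ↦ BB
    B ↦ D
    C ↦ AB
    D ↦ CC  (constrained at step 0)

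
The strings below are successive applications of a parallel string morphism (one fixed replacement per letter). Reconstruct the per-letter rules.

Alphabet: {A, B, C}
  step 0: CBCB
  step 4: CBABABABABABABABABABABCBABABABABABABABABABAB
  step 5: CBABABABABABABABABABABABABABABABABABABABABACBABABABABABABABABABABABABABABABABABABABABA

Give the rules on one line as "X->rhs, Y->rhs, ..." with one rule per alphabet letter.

A->BAB, B->A, C->CB

  step 4 ⇒ step 5: CBABABABABABABABABABABCBABABABABABABABABABAB ⇒ CB·A·BAB·A·BAB·A·BAB·A·BAB·A·BAB·A·BAB·A·BAB·A·BAB·A·BAB·A·BAB·A·CB·A·BAB·A·BAB·A·BAB·A·BAB·A·BAB·A·BAB·A·BAB·A·BAB·A·BAB·A·BAB·A
    A ↦ BAB
    B ↦ A
    C ↦ CB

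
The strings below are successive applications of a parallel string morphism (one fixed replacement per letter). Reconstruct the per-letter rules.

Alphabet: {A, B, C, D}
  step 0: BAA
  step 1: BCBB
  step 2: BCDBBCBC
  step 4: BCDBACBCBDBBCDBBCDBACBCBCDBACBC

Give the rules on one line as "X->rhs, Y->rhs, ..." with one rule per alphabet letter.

  step 1 ⇒ step 2: BCBB ⇒ BC·DB·BC·BC
    B ↦ BC
    C ↦ DB
  step 0 ⇒ step 1: BAA ⇒ BC·B·B
    A ↦ B
    D ↦ AC  (constrained at step 2)

A->B, B->BC, C->DB, D->AC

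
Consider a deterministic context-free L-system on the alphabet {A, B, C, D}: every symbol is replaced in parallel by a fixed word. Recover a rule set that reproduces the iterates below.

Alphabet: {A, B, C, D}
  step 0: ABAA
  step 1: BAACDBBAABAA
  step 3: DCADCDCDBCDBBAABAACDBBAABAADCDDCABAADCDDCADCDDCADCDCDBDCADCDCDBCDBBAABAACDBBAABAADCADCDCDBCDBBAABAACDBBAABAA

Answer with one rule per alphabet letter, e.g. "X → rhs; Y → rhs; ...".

A->BAA, B->CDB, C->DCA, D->DCD

  step 0 ⇒ step 1: ABAA ⇒ BAA·CDB·BAA·BAA
    A ↦ BAA
    B ↦ CDB
    C ↦ DCA  (constrained at step 1)
    D ↦ DCD  (constrained at step 1)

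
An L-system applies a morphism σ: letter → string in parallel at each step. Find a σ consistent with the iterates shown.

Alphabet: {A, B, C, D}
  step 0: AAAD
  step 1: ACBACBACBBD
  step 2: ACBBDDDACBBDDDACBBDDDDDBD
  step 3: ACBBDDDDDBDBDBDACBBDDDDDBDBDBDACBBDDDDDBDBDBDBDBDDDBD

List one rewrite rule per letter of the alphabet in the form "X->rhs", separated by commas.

A->ACB, B->DD, C->BD, D->BD

  step 2 ⇒ step 3: ACBBDDDACBBDDDACBBDDDDDBD ⇒ ACB·BD·DD·DD·BD·BD·BD·ACB·BD·DD·DD·BD·BD·BD·ACB·BD·DD·DD·BD·BD·BD·BD·BD·DD·BD
    A ↦ ACB
    B ↦ DD
    C ↦ BD
    D ↦ BD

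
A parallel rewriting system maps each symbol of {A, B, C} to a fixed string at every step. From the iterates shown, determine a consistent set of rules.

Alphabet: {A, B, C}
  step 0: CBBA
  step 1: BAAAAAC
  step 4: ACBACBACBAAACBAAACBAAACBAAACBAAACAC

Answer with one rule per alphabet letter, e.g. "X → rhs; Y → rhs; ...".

A->AC, B->AA, C->B

  step 0 ⇒ step 1: CBBA ⇒ B·AA·AA·AC
    A ↦ AC
    B ↦ AA
    C ↦ B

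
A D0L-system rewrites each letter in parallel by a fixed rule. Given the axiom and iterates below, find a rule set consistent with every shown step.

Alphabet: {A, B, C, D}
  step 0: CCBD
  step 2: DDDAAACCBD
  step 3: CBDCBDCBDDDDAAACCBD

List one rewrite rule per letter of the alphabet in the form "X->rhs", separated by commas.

  step 2 ⇒ step 3: DDDAAACCBD ⇒ CBD·CBD·CBD·D·D·D·A·A·AC·CBD
    A ↦ D
    B ↦ AC
    C ↦ A
    D ↦ CBD

A->D, B->AC, C->A, D->CBD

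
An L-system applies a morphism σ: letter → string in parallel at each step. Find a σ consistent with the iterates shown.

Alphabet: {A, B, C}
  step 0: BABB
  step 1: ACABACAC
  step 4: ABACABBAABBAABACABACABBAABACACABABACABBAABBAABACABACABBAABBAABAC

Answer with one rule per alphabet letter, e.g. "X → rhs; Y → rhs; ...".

  step 0 ⇒ step 1: BABB ⇒ AC·AB·AC·AC
    A ↦ AB
    B ↦ AC
    C ↦ BA  (constrained at step 1)

A->AB, B->AC, C->BA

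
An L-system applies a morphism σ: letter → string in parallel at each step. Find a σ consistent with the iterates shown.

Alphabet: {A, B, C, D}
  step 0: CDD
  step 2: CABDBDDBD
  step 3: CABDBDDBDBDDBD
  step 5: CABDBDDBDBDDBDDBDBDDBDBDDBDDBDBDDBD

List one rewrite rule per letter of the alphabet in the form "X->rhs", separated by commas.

  step 2 ⇒ step 3: CABDBDDBD ⇒ CA·B·D·BD·D·BD·BD·D·BD
    A ↦ B
    B ↦ D
    C ↦ CA
    D ↦ BD

A->B, B->D, C->CA, D->BD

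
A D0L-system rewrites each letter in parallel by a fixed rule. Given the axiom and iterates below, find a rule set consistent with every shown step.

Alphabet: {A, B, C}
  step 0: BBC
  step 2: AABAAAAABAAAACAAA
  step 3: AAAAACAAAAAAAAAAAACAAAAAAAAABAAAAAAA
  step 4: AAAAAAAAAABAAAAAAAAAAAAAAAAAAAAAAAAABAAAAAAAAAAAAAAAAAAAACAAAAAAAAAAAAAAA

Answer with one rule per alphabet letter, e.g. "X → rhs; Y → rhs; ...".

  step 3 ⇒ step 4: AAAAACAAAAAAAAAAAACAAAAAAAAABAAAAAAA ⇒ AA·AA·AA·AA·AA·BA·AA·AA·AA·AA·AA·AA·AA·AA·AA·AA·AA·AA·BA·AA·AA·AA·AA·AA·AA·AA·AA·AA·ACA·AA·AA·AA·AA·AA·AA·AA
    A ↦ AA
    B ↦ ACA
    C ↦ BA

A->AA, B->ACA, C->BA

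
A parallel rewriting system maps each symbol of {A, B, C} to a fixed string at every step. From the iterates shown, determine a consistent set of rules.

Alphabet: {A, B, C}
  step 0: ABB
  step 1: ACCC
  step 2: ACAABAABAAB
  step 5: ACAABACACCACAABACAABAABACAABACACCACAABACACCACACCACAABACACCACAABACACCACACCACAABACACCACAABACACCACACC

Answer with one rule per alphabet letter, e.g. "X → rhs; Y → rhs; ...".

  step 1 ⇒ step 2: ACCC ⇒ AC·AAB·AAB·AAB
    A ↦ AC
    C ↦ AAB
  step 0 ⇒ step 1: ABB ⇒ AC·C·C
    B ↦ C

A->AC, B->C, C->AAB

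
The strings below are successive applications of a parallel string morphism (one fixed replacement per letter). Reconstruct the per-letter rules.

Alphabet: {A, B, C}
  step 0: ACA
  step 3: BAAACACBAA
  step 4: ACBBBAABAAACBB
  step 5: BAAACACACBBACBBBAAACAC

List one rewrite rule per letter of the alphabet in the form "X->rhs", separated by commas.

A->B, B->AC, C->AA

  step 4 ⇒ step 5: ACBBBAABAAACBB ⇒ B·AA·AC·AC·AC·B·B·AC·B·B·B·AA·AC·AC
    A ↦ B
    B ↦ AC
    C ↦ AA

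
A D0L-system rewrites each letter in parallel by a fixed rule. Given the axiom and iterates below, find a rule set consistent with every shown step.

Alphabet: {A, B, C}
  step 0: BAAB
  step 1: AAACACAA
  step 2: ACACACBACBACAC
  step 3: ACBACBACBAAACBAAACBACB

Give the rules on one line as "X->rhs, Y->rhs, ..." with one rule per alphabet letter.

  step 2 ⇒ step 3: ACACACBACBACAC ⇒ AC·B·AC·B·AC·B·AA·AC·B·AA·AC·B·AC·B
    A ↦ AC
    B ↦ AA
    C ↦ B

A->AC, B->AA, C->B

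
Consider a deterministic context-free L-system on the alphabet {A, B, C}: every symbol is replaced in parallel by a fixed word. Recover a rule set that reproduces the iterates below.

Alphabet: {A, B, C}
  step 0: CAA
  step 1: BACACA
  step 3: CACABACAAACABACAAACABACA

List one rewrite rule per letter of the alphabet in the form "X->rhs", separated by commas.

  step 0 ⇒ step 1: CAA ⇒ BA·CA·CA
    A ↦ CA
    C ↦ BA
    B ↦ AA  (constrained at step 1)

A->CA, B->AA, C->BA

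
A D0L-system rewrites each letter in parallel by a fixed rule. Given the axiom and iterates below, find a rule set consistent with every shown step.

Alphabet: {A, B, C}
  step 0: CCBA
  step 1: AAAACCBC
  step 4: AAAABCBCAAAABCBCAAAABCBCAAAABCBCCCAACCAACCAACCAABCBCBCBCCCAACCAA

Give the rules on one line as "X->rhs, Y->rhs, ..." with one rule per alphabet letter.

A->BC, B->CC, C->AA

  step 0 ⇒ step 1: CCBA ⇒ AA·AA·CC·BC
    A ↦ BC
    B ↦ CC
    C ↦ AA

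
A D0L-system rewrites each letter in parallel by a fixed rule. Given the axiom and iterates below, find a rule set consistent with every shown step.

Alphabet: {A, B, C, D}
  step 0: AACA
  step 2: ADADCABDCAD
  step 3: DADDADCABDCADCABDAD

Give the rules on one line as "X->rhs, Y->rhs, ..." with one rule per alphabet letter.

  step 2 ⇒ step 3: ADADCABDCAD ⇒ D·AD·D·AD·CAB·D·C·AD·CAB·D·AD
    A ↦ D
    B ↦ C
    C ↦ CAB
    D ↦ AD

A->D, B->C, C->CAB, D->AD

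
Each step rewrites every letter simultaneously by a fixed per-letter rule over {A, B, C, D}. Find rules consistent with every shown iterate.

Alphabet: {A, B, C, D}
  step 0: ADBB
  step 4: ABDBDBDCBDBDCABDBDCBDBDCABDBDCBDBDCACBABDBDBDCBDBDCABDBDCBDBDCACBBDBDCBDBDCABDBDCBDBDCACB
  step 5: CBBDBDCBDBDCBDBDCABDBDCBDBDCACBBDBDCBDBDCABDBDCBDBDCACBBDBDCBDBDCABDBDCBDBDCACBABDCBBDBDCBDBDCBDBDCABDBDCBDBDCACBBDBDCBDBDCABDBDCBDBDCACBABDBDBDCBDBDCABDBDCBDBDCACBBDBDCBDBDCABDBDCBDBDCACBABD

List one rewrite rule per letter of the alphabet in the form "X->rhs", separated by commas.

A->CB, B->BD, C->A, D->BDC

  step 4 ⇒ step 5: ABDBDBDCBDBDCABDBDCBDBDCABDBDCBDBDCACBABDBDBDCBDBDCABDBDCBDBDCACBBDBDCBDBDCABDBDCBDBDCACB ⇒ CB·BD·BDC·BD·BDC·BD·BDC·A·BD·BDC·BD·BDC·A·CB·BD·BDC·BD·BDC·A·BD·BDC·BD·BDC·A·CB·BD·BDC·BD·BDC·A·BD·BDC·BD·BDC·A·CB·A·BD·CB·BD·BDC·BD·BDC·BD·BDC·A·BD·BDC·BD·BDC·A·CB·BD·BDC·BD·BDC·A·BD·BDC·BD·BDC·A·CB·A·BD·BD·BDC·BD·BDC·A·BD·BDC·BD·BDC·A·CB·BD·BDC·BD·BDC·A·BD·BDC·BD·BDC·A·CB·A·BD
    A ↦ CB
    B ↦ BD
    C ↦ A
    D ↦ BDC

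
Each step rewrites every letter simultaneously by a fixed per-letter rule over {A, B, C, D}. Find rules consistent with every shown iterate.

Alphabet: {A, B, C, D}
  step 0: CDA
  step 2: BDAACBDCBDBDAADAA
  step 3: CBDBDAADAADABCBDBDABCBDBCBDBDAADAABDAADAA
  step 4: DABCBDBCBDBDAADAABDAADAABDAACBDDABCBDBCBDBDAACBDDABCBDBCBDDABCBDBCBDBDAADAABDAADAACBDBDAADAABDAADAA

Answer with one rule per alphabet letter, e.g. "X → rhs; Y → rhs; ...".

A->DAA, B->CBD, C->DAB, D->B

  step 3 ⇒ step 4: CBDBDAADAADABCBDBDABCBDBCBDBDAADAABDAADAA ⇒ DAB·CBD·B·CBD·B·DAA·DAA·B·DAA·DAA·B·DAA·CBD·DAB·CBD·B·CBD·B·DAA·CBD·DAB·CBD·B·CBD·DAB·CBD·B·CBD·B·DAA·DAA·B·DAA·DAA·CBD·B·DAA·DAA·B·DAA·DAA
    A ↦ DAA
    B ↦ CBD
    C ↦ DAB
    D ↦ B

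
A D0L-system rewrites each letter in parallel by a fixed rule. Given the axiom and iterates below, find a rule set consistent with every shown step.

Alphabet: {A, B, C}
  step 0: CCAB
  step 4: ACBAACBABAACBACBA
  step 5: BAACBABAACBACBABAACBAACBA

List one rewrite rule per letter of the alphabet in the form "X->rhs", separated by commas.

A->BA, B->C, C->A

  step 4 ⇒ step 5: ACBAACBABAACBACBA ⇒ BA·A·C·BA·BA·A·C·BA·C·BA·BA·A·C·BA·A·C·BA
    A ↦ BA
    B ↦ C
    C ↦ A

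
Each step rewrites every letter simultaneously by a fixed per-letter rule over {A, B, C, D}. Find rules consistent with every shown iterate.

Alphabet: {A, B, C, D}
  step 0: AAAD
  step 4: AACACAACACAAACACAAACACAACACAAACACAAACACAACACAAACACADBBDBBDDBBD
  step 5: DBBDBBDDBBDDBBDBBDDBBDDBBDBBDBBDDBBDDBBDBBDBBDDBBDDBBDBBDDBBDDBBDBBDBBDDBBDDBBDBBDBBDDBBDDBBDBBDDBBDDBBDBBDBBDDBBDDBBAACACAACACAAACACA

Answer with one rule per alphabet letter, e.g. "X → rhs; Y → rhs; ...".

A->DBB, B->AC, C->D, D->A

  step 4 ⇒ step 5: AACACAACACAAACACAAACACAACACAAACACAAACACAACACAAACACADBBDBBDDBBD ⇒ DBB·DBB·D·DBB·D·DBB·DBB·D·DBB·D·DBB·DBB·DBB·D·DBB·D·DBB·DBB·DBB·D·DBB·D·DBB·DBB·D·DBB·D·DBB·DBB·DBB·D·DBB·D·DBB·DBB·DBB·D·DBB·D·DBB·DBB·D·DBB·D·DBB·DBB·DBB·D·DBB·D·DBB·A·AC·AC·A·AC·AC·A·A·AC·AC·A
    A ↦ DBB
    B ↦ AC
    C ↦ D
    D ↦ A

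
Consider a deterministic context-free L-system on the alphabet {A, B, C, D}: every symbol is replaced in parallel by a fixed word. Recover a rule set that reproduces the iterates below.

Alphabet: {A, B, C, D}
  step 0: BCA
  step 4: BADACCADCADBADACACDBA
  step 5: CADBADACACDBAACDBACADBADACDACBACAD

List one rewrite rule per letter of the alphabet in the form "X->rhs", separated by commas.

A->D, B->CA, C->AC, D->BA

  step 4 ⇒ step 5: BADACCADCADBADACACDBA ⇒ CA·D·BA·D·AC·AC·D·BA·AC·D·BA·CA·D·BA·D·AC·D·AC·BA·CA·D
    A ↦ D
    B ↦ CA
    C ↦ AC
    D ↦ BA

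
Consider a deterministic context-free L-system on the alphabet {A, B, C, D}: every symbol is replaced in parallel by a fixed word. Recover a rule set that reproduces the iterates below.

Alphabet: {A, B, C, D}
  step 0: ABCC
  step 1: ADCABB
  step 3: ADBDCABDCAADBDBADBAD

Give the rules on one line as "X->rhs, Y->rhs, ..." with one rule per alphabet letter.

  step 0 ⇒ step 1: ABCC ⇒ AD·CA·B·B
    A ↦ AD
    B ↦ CA
    C ↦ B
    D ↦ BD  (constrained at step 1)

A->AD, B->CA, C->B, D->BD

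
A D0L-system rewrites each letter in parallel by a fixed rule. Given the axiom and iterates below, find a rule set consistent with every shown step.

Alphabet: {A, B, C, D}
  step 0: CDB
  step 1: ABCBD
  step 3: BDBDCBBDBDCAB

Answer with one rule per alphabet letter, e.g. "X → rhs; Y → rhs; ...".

  step 0 ⇒ step 1: CDB ⇒ AB·C·BD
    B ↦ BD
    C ↦ AB
    D ↦ C
    A ↦ B  (constrained at step 1)

A->B, B->BD, C->AB, D->C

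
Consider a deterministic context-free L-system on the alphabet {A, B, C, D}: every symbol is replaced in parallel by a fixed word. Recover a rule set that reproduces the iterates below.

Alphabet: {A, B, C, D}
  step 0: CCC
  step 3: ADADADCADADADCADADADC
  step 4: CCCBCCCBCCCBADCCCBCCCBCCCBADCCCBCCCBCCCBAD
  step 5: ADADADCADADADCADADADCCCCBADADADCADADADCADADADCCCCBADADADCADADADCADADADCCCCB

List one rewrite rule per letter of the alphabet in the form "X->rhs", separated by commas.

  step 4 ⇒ step 5: CCCBCCCBCCCBADCCCBCCCBCCCBADCCCBCCCBCCCBAD ⇒ AD·AD·AD·C·AD·AD·AD·C·AD·AD·AD·C·CC·CB·AD·AD·AD·C·AD·AD·AD·C·AD·AD·AD·C·CC·CB·AD·AD·AD·C·AD·AD·AD·C·AD·AD·AD·C·CC·CB
    A ↦ CC
    B ↦ C
    C ↦ AD
    D ↦ CB

A->CC, B->C, C->AD, D->CB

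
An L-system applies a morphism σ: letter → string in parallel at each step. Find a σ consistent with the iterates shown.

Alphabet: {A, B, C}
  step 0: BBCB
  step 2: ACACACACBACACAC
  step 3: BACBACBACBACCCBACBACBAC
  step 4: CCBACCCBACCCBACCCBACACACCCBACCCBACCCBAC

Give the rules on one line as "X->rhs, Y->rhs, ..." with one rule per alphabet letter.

A->B, B->CC, C->AC

  step 3 ⇒ step 4: BACBACBACBACCCBACBACBAC ⇒ CC·B·AC·CC·B·AC·CC·B·AC·CC·B·AC·AC·AC·CC·B·AC·CC·B·AC·CC·B·AC
    A ↦ B
    B ↦ CC
    C ↦ AC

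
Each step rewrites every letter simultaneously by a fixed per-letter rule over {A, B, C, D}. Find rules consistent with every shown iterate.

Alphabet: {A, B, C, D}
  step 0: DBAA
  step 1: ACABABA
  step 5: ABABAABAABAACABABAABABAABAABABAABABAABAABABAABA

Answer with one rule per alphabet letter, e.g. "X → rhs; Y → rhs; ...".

  step 0 ⇒ step 1: DBAA ⇒ AC·A·BA·BA
    A ↦ BA
    B ↦ A
    D ↦ AC
    C ↦ D  (constrained at step 1)

A->BA, B->A, C->D, D->AC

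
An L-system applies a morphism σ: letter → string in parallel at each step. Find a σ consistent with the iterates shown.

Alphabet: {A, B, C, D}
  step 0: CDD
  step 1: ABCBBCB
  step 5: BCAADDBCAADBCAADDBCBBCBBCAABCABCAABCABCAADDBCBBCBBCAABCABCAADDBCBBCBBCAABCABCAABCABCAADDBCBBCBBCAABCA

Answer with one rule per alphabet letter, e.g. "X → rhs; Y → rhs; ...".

A->D, B->BCA, C->A, D->BCB

  step 0 ⇒ step 1: CDD ⇒ A·BCB·BCB
    C ↦ A
    D ↦ BCB
    A ↦ D  (constrained at step 1)
    B ↦ BCA  (constrained at step 1)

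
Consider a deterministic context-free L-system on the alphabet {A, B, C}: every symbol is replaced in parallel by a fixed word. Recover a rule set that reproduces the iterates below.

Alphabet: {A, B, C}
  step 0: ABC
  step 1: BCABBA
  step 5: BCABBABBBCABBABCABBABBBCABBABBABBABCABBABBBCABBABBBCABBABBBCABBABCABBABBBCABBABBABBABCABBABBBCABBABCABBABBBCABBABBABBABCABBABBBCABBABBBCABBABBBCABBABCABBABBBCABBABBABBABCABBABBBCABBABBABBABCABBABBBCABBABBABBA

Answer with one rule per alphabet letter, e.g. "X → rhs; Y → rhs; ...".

  step 0 ⇒ step 1: ABC ⇒ BC·ABB·A
    A ↦ BC
    B ↦ ABB
    C ↦ A

A->BC, B->ABB, C->A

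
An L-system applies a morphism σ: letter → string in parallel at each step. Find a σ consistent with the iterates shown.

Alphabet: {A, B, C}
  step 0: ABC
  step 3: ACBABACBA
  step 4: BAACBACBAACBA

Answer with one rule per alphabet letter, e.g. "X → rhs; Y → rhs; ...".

  step 3 ⇒ step 4: ACBABACBA ⇒ BA·A·C·BA·C·BA·A·C·BA
    A ↦ BA
    B ↦ C
    C ↦ A

A->BA, B->C, C->A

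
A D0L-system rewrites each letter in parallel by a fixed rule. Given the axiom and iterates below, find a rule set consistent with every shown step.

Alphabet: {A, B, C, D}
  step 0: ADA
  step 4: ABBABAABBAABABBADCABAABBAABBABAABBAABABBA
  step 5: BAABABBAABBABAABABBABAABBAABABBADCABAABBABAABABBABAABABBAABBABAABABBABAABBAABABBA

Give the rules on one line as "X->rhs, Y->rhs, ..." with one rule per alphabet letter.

  step 4 ⇒ step 5: ABBABAABBAABABBADCABAABBAABBABAABBAABABBA ⇒ BA·AB·AB·BA·AB·BA·BA·AB·AB·BA·BA·AB·BA·AB·AB·BA·DC·A·BA·AB·BA·BA·AB·AB·BA·BA·AB·AB·BA·AB·BA·BA·AB·AB·BA·BA·AB·BA·AB·AB·BA
    A ↦ BA
    B ↦ AB
    C ↦ A
    D ↦ DC

A->BA, B->AB, C->A, D->DC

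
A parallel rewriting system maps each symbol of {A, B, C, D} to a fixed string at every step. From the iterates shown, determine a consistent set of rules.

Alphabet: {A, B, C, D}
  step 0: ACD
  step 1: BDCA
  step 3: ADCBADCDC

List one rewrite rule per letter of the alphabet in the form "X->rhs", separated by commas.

  step 0 ⇒ step 1: ACD ⇒ B·DC·A
    A ↦ B
    C ↦ DC
    D ↦ A
    B ↦ DC  (constrained at step 1)

A->B, B->DC, C->DC, D->A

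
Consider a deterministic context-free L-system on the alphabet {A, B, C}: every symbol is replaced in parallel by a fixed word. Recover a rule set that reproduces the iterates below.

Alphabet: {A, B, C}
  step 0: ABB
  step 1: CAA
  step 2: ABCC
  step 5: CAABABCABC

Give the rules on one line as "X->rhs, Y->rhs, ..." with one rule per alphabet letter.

A->C, B->A, C->AB

  step 1 ⇒ step 2: CAA ⇒ AB·C·C
    A ↦ C
    C ↦ AB
  step 0 ⇒ step 1: ABB ⇒ C·A·A
    B ↦ A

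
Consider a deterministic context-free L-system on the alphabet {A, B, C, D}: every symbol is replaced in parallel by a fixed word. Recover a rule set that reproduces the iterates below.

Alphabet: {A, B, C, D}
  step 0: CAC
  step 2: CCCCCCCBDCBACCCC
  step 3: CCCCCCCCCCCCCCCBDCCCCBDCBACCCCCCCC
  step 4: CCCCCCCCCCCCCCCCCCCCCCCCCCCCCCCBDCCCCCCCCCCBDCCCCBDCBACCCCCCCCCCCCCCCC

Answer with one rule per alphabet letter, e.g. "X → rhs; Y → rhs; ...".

A->CBA, B->CBD, C->CC, D->C

  step 3 ⇒ step 4: CCCCCCCCCCCCCCCBDCCCCBDCBACCCCCCCC ⇒ CC·CC·CC·CC·CC·CC·CC·CC·CC·CC·CC·CC·CC·CC·CC·CBD·C·CC·CC·CC·CC·CBD·C·CC·CBD·CBA·CC·CC·CC·CC·CC·CC·CC·CC
    A ↦ CBA
    B ↦ CBD
    C ↦ CC
    D ↦ C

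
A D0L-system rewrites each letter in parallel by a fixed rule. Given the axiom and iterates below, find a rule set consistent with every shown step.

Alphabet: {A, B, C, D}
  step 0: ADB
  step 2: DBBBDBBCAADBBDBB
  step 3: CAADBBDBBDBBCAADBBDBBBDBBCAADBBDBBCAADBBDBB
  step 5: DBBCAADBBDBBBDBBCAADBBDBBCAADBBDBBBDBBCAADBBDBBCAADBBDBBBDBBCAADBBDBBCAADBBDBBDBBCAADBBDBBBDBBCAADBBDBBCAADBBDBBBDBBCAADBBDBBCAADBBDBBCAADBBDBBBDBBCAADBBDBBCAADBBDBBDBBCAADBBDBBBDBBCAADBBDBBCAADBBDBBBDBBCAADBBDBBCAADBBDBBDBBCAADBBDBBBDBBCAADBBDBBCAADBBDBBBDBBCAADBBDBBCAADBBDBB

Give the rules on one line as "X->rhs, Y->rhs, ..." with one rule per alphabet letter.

  step 2 ⇒ step 3: DBBBDBBCAADBBDBB ⇒ CAA·DBB·DBB·DBB·CAA·DBB·DBB·BD·B·B·CAA·DBB·DBB·CAA·DBB·DBB
    A ↦ B
    B ↦ DBB
    C ↦ BD
    D ↦ CAA

A->B, B->DBB, C->BD, D->CAA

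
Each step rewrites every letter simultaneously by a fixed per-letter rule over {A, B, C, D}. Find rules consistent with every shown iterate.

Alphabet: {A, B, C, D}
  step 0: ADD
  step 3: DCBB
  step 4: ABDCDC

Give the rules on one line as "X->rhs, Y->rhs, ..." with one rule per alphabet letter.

A->C, B->DC, C->B, D->A

  step 3 ⇒ step 4: DCBB ⇒ A·B·DC·DC
    B ↦ DC
    C ↦ B
    D ↦ A
    A ↦ C  (constrained at step 0)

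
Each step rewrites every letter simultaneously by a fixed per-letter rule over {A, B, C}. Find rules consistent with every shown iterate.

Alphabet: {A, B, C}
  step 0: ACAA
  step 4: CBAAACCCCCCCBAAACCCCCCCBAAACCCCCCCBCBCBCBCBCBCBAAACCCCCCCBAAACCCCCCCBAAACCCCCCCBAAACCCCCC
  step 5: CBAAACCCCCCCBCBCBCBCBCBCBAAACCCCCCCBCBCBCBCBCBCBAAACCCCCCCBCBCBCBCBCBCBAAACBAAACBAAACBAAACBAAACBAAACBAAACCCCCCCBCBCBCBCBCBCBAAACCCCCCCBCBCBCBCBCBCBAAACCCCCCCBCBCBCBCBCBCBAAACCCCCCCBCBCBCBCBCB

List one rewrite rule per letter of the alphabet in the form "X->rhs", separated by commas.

A->CC, B->AAA, C->CB

  step 4 ⇒ step 5: CBAAACCCCCCCBAAACCCCCCCBAAACCCCCCCBCBCBCBCBCBCBAAACCCCCCCBAAACCCCCCCBAAACCCCCCCBAAACCCCCC ⇒ CB·AAA·CC·CC·CC·CB·CB·CB·CB·CB·CB·CB·AAA·CC·CC·CC·CB·CB·CB·CB·CB·CB·CB·AAA·CC·CC·CC·CB·CB·CB·CB·CB·CB·CB·AAA·CB·AAA·CB·AAA·CB·AAA·CB·AAA·CB·AAA·CB·AAA·CC·CC·CC·CB·CB·CB·CB·CB·CB·CB·AAA·CC·CC·CC·CB·CB·CB·CB·CB·CB·CB·AAA·CC·CC·CC·CB·CB·CB·CB·CB·CB·CB·AAA·CC·CC·CC·CB·CB·CB·CB·CB·CB
    A ↦ CC
    B ↦ AAA
    C ↦ CB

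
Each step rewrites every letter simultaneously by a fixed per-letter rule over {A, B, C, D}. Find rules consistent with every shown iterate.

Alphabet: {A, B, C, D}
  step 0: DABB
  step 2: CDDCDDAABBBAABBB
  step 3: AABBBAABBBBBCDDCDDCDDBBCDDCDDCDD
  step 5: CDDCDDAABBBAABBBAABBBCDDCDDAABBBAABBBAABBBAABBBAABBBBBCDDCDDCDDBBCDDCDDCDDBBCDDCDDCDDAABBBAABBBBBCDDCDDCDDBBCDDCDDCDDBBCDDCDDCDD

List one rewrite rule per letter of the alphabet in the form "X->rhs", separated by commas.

A->B, B->CDD, C->AAB, D->B

  step 2 ⇒ step 3: CDDCDDAABBBAABBB ⇒ AAB·B·B·AAB·B·B·B·B·CDD·CDD·CDD·B·B·CDD·CDD·CDD
    A ↦ B
    B ↦ CDD
    C ↦ AAB
    D ↦ B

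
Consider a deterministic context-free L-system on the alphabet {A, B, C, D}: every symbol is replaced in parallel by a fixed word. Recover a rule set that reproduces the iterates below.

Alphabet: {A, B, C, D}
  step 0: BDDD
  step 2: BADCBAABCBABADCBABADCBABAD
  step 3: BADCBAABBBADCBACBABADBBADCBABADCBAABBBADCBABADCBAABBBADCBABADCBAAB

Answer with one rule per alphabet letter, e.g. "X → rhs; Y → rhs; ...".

  step 2 ⇒ step 3: BADCBAABCBABADCBABADCBABAD ⇒ BAD·CBA·AB·B·BAD·CBA·CBA·BAD·B·BAD·CBA·BAD·CBA·AB·B·BAD·CBA·BAD·CBA·AB·B·BAD·CBA·BAD·CBA·AB
    A ↦ CBA
    B ↦ BAD
    C ↦ B
    D ↦ AB

A->CBA, B->BAD, C->B, D->AB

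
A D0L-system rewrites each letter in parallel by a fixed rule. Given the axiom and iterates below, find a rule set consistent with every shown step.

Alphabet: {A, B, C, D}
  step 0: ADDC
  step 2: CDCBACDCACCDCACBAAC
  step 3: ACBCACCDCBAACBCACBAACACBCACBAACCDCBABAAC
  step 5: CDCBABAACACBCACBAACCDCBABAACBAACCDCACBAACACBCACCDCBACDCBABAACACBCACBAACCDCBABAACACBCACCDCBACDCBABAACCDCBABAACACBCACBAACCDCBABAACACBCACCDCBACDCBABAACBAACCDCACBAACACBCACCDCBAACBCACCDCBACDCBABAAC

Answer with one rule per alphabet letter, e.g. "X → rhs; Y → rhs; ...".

A->BA, B->CDC, C->AC, D->BC

  step 2 ⇒ step 3: CDCBACDCACCDCACBAAC ⇒ AC·BC·AC·CDC·BA·AC·BC·AC·BA·AC·AC·BC·AC·BA·AC·CDC·BA·BA·AC
    A ↦ BA
    B ↦ CDC
    C ↦ AC
    D ↦ BC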